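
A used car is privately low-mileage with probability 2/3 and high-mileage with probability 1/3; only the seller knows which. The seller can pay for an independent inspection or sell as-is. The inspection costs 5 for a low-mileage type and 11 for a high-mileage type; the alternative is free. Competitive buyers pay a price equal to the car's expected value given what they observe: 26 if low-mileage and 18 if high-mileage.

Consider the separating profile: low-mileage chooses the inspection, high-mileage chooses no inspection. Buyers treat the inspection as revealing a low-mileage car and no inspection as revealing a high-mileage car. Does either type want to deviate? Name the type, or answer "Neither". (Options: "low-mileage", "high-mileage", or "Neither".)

Neither

The inspection pays 26; no inspection pays 18.
low-mileage: assigned the inspection, nets 26 − 5 = 21; deviating to no inspection nets 18.
high-mileage: assigned no inspection, nets 18; deviating to the inspection nets 26 − 11 = 15.
Both types strictly prefer their assigned action; no profitable deviation.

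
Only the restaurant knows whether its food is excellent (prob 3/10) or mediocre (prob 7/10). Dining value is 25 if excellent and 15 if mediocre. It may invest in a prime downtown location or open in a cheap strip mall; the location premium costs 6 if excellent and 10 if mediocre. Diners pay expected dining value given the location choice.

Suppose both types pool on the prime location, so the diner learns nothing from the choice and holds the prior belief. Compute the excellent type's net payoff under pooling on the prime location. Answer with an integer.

Pooled price premium = 3/10·25 + 7/10·15 = 18.
excellent pays cost 6 for the prime location, so net payoff = 18 − 6 = 12.

12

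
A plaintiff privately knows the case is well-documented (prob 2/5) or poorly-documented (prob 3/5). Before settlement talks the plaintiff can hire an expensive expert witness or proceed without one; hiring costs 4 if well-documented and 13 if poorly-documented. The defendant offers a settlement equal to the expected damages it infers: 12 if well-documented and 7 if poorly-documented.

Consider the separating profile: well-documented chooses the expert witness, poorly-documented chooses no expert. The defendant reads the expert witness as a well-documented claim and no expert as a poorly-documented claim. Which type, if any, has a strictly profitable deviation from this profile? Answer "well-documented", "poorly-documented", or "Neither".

Neither

The expert witness pays 12; no expert pays 7.
well-documented: assigned the expert witness, nets 12 − 4 = 8; deviating to no expert nets 7.
poorly-documented: assigned no expert, nets 7; deviating to the expert witness nets 12 − 13 = -1.
Both types strictly prefer their assigned action; no profitable deviation.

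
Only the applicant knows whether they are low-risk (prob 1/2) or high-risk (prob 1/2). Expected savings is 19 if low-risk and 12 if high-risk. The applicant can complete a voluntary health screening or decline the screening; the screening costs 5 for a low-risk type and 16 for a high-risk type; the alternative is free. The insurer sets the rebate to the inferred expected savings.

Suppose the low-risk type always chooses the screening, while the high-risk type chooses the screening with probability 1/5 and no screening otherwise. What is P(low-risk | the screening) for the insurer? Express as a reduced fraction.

P(the screening) = (1/2)·1 + (1/2)·(1/5) = 3/5.
By Bayes' rule, P(low-risk | the screening) = (1/2) / (3/5) = 5/6.

5/6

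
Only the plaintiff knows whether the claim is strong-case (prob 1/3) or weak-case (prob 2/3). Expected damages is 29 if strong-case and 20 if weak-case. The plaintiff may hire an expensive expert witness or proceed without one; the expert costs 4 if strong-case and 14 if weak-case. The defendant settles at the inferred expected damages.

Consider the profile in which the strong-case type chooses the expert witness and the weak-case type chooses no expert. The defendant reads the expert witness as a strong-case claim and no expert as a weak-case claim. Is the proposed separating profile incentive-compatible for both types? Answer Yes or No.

Under these beliefs, the expert witness earns settlement 29 and no expert earns settlement 20.
strong-case: the expert witness nets 29 − 4 = 25; no expert nets 20. strong-case prefers the expert witness.
weak-case: the expert witness nets 29 − 14 = 15; no expert nets 20. weak-case prefers no expert.
Neither type deviates, so the separating profile is an equilibrium.

Yes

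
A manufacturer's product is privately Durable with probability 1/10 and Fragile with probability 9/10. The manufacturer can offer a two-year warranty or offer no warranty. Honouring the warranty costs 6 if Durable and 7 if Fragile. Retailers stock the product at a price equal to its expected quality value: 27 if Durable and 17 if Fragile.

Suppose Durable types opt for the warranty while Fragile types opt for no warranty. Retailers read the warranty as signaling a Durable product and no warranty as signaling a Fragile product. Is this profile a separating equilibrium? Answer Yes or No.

No

Under these beliefs, the warranty earns price 27 and no warranty earns price 17.
Durable: the warranty nets 27 − 6 = 21; no warranty nets 17. Durable prefers the warranty.
Fragile: the warranty nets 27 − 7 = 20; no warranty nets 17. Fragile would deviate to the warranty.
Fragile has a profitable deviation, so the profile is not an equilibrium.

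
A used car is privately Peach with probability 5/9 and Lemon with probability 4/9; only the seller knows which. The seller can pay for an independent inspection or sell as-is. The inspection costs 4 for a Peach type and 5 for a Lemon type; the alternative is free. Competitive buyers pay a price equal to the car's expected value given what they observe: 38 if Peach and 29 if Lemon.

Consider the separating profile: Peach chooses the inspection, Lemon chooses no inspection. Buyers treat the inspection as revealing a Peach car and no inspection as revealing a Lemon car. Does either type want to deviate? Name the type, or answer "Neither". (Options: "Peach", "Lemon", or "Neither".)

Lemon

The inspection pays 38; no inspection pays 29.
Peach: assigned the inspection, nets 38 − 4 = 34; deviating to no inspection nets 29.
Lemon: assigned no inspection, nets 29; deviating to the inspection nets 38 − 5 = 33.
The Lemon type gains 4 by deviating.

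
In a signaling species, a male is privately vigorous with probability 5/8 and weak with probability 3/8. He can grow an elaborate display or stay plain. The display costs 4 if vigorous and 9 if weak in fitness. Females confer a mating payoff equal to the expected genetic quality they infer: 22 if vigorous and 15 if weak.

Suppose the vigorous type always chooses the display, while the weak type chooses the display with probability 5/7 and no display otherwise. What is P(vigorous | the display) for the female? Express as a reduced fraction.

7/10

P(the display) = (5/8)·1 + (3/8)·(5/7) = 25/28.
By Bayes' rule, P(vigorous | the display) = (5/8) / (25/28) = 7/10.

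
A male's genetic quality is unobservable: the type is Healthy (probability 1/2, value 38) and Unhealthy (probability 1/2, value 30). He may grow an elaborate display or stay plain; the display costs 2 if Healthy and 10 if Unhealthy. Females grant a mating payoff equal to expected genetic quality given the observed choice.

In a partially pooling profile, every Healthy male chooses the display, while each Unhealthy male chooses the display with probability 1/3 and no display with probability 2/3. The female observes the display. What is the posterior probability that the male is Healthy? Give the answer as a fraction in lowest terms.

P(the display) = (1/2)·1 + (1/2)·(1/3) = 2/3.
By Bayes' rule, P(Healthy | the display) = (1/2) / (2/3) = 3/4.

3/4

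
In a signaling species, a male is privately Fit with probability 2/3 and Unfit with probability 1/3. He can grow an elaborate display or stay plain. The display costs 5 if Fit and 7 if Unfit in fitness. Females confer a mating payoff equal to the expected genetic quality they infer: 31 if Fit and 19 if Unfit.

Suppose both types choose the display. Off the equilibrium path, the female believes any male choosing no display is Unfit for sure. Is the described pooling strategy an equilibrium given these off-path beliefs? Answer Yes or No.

Yes

On path, the female holds the prior and pays 2/3·31 + 1/3·19 = 27. Off path (no display), believing Unfit, it pays 19.
Fit: the display nets 27 − 5 = 22; no display nets 19. Fit stays.
Unfit: the display nets 27 − 7 = 20; no display nets 19. Unfit stays.
No type deviates, so pooling is sustained.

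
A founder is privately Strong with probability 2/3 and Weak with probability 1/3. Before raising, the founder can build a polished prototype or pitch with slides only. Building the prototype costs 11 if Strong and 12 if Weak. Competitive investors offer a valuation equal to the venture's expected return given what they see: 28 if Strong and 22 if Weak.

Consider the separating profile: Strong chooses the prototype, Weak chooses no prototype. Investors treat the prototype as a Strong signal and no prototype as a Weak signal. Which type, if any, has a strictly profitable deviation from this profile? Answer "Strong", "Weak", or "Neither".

The prototype pays 28; no prototype pays 22.
Strong: assigned the prototype, nets 28 − 11 = 17; deviating to no prototype nets 22.
Weak: assigned no prototype, nets 22; deviating to the prototype nets 28 − 12 = 16.
The Strong type gains 5 by deviating.

Strong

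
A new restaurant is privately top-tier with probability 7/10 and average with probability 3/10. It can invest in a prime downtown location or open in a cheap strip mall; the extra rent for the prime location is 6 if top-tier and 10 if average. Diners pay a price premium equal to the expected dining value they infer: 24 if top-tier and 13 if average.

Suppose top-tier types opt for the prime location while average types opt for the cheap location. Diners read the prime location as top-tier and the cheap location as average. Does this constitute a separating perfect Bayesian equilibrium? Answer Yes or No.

Under these beliefs, the prime location earns price premium 24 and the cheap location earns price premium 13.
top-tier: the prime location nets 24 − 6 = 18; the cheap location nets 13. top-tier prefers the prime location.
average: the prime location nets 24 − 10 = 14; the cheap location nets 13. average would deviate to the prime location.
average has a profitable deviation, so the profile is not an equilibrium.

No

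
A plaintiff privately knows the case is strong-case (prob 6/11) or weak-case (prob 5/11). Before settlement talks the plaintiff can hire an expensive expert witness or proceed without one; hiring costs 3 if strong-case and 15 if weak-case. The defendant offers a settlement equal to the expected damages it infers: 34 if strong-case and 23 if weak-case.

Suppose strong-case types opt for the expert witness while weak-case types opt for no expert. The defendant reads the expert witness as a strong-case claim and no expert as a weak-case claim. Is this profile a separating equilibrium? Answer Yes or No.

Yes

Under these beliefs, the expert witness earns settlement 34 and no expert earns settlement 23.
strong-case: the expert witness nets 34 − 3 = 31; no expert nets 23. strong-case prefers the expert witness.
weak-case: the expert witness nets 34 − 15 = 19; no expert nets 23. weak-case prefers no expert.
Neither type deviates, so the separating profile is an equilibrium.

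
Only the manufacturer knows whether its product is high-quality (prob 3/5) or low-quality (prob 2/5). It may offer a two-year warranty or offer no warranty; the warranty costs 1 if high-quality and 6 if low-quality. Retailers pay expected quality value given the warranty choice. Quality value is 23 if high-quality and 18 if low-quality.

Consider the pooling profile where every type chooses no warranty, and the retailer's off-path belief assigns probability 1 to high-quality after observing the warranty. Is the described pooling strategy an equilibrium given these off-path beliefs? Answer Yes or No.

On path, the retailer holds the prior and pays 3/5·23 + 2/5·18 = 21. Off path (the warranty), believing high-quality, it pays 23.
high-quality: no warranty nets 21; the warranty nets 23 − 1 = 22. high-quality would deviate.
low-quality: no warranty nets 21; the warranty nets 23 − 6 = 17. low-quality stays.
A type deviates, so pooling fails.

No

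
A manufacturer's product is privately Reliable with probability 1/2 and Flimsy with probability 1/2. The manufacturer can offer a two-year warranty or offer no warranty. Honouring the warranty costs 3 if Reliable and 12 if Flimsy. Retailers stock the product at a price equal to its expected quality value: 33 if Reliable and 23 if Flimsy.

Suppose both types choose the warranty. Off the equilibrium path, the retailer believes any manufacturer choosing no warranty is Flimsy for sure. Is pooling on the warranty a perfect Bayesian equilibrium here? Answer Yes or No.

No

On path, the retailer holds the prior and pays 1/2·33 + 1/2·23 = 28. Off path (no warranty), believing Flimsy, it pays 23.
Reliable: the warranty nets 28 − 3 = 25; no warranty nets 23. Reliable stays.
Flimsy: the warranty nets 28 − 12 = 16; no warranty nets 23. Flimsy would deviate.
A type deviates, so pooling fails.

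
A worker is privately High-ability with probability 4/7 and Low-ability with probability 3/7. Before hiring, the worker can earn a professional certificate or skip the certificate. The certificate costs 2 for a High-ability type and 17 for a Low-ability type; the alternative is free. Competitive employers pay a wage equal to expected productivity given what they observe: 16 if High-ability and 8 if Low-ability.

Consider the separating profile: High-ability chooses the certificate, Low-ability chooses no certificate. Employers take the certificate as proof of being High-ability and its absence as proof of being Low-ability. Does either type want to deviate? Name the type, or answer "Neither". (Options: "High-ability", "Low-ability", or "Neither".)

Neither

The certificate pays 16; no certificate pays 8.
High-ability: assigned the certificate, nets 16 − 2 = 14; deviating to no certificate nets 8.
Low-ability: assigned no certificate, nets 8; deviating to the certificate nets 16 − 17 = -1.
Both types strictly prefer their assigned action; no profitable deviation.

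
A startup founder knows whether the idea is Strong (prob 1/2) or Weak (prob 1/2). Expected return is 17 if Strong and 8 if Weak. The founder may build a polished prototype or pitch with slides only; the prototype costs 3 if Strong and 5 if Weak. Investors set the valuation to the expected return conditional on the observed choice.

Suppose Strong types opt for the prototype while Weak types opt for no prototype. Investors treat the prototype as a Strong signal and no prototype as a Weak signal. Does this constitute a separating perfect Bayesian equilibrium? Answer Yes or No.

No

Under these beliefs, the prototype earns valuation 17 and no prototype earns valuation 8.
Strong: the prototype nets 17 − 3 = 14; no prototype nets 8. Strong prefers the prototype.
Weak: the prototype nets 17 − 5 = 12; no prototype nets 8. Weak would deviate to the prototype.
Weak has a profitable deviation, so the profile is not an equilibrium.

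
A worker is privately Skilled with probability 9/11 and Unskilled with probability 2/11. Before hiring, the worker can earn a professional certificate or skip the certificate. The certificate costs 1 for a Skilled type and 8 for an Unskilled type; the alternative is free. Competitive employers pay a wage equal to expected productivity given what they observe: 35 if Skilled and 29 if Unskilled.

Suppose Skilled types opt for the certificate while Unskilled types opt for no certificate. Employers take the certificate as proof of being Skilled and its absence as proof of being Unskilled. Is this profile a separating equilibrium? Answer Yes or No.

Under these beliefs, the certificate earns wage 35 and no certificate earns wage 29.
Skilled: the certificate nets 35 − 1 = 34; no certificate nets 29. Skilled prefers the certificate.
Unskilled: the certificate nets 35 − 8 = 27; no certificate nets 29. Unskilled prefers no certificate.
Neither type deviates, so the separating profile is an equilibrium.

Yes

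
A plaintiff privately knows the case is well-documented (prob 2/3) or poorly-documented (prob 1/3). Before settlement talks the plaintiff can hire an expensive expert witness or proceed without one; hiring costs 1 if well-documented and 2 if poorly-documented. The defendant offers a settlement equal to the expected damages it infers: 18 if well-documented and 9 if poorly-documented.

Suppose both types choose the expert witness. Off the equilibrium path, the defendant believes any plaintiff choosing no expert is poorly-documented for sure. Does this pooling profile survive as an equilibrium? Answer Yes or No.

On path, the defendant holds the prior and pays 2/3·18 + 1/3·9 = 15. Off path (no expert), believing poorly-documented, it pays 9.
well-documented: the expert witness nets 15 − 1 = 14; no expert nets 9. well-documented stays.
poorly-documented: the expert witness nets 15 − 2 = 13; no expert nets 9. poorly-documented stays.
No type deviates, so pooling is sustained.

Yes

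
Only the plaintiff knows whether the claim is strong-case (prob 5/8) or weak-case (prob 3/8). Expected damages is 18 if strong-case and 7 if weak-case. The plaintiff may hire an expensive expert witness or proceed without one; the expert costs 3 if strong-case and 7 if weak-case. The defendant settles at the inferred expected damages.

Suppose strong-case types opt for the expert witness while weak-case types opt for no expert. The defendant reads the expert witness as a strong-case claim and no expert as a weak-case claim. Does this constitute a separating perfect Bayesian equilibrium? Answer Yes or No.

No

Under these beliefs, the expert witness earns settlement 18 and no expert earns settlement 7.
strong-case: the expert witness nets 18 − 3 = 15; no expert nets 7. strong-case prefers the expert witness.
weak-case: the expert witness nets 18 − 7 = 11; no expert nets 7. weak-case would deviate to the expert witness.
weak-case has a profitable deviation, so the profile is not an equilibrium.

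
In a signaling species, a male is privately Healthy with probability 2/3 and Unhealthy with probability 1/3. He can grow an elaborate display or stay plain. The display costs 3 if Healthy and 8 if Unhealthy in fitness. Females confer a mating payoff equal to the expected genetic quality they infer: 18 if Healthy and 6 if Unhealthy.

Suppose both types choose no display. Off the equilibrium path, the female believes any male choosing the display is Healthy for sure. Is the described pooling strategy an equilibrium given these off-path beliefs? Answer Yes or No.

On path, the female holds the prior and pays 2/3·18 + 1/3·6 = 14. Off path (the display), believing Healthy, it pays 18.
Healthy: no display nets 14; the display nets 18 − 3 = 15. Healthy would deviate.
Unhealthy: no display nets 14; the display nets 18 − 8 = 10. Unhealthy stays.
A type deviates, so pooling fails.

No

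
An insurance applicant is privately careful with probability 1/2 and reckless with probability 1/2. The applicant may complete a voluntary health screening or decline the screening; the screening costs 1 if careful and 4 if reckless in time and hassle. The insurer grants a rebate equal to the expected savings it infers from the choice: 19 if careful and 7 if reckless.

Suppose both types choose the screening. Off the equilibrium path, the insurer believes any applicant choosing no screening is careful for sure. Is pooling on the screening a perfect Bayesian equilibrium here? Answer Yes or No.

No

On path, the insurer holds the prior and pays 1/2·19 + 1/2·7 = 13. Off path (no screening), believing careful, it pays 19.
careful: the screening nets 13 − 1 = 12; no screening nets 19. careful would deviate.
reckless: the screening nets 13 − 4 = 9; no screening nets 19. reckless would deviate.
A type deviates, so pooling fails.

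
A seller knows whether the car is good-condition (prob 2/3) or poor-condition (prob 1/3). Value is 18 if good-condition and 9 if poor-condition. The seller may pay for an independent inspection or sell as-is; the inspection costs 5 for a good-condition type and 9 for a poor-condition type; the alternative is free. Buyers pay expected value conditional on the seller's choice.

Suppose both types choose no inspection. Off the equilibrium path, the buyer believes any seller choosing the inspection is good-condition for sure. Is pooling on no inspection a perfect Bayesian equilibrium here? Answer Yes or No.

Yes

On path, the buyer holds the prior and pays 2/3·18 + 1/3·9 = 15. Off path (the inspection), believing good-condition, it pays 18.
good-condition: no inspection nets 15; the inspection nets 18 − 5 = 13. good-condition stays.
poor-condition: no inspection nets 15; the inspection nets 18 − 9 = 9. poor-condition stays.
No type deviates, so pooling is sustained.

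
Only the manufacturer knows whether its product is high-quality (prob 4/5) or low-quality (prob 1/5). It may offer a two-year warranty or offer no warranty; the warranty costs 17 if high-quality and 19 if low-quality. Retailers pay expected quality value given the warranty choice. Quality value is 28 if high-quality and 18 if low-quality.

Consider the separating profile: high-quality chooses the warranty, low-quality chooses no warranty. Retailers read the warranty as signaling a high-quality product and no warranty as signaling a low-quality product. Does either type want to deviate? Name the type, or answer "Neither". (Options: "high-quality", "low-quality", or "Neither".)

high-quality

The warranty pays 28; no warranty pays 18.
high-quality: assigned the warranty, nets 28 − 17 = 11; deviating to no warranty nets 18.
low-quality: assigned no warranty, nets 18; deviating to the warranty nets 28 − 19 = 9.
The high-quality type gains 7 by deviating.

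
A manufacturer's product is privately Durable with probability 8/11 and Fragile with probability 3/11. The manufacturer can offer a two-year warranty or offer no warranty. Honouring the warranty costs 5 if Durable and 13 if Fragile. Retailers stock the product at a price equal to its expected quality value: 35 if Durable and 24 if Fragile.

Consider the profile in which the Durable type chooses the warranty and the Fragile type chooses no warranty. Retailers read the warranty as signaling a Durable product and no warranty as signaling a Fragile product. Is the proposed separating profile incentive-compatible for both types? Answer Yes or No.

Yes

Under these beliefs, the warranty earns price 35 and no warranty earns price 24.
Durable: the warranty nets 35 − 5 = 30; no warranty nets 24. Durable prefers the warranty.
Fragile: the warranty nets 35 − 13 = 22; no warranty nets 24. Fragile prefers no warranty.
Neither type deviates, so the separating profile is an equilibrium.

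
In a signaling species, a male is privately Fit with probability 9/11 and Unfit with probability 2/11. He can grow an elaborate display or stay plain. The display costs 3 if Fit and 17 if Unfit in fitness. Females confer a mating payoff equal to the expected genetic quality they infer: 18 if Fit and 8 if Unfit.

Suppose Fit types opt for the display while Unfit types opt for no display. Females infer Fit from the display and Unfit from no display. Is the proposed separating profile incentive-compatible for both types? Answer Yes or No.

Yes

Under these beliefs, the display earns mating payoff 18 and no display earns mating payoff 8.
Fit: the display nets 18 − 3 = 15; no display nets 8. Fit prefers the display.
Unfit: the display nets 18 − 17 = 1; no display nets 8. Unfit prefers no display.
Neither type deviates, so the separating profile is an equilibrium.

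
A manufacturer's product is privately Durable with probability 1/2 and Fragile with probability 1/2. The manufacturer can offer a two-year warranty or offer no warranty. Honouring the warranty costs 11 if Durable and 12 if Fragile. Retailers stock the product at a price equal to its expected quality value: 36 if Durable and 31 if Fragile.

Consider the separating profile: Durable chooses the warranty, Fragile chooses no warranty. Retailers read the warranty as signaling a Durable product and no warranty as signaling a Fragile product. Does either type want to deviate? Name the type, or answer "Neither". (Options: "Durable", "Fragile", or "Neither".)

The warranty pays 36; no warranty pays 31.
Durable: assigned the warranty, nets 36 − 11 = 25; deviating to no warranty nets 31.
Fragile: assigned no warranty, nets 31; deviating to the warranty nets 36 − 12 = 24.
The Durable type gains 6 by deviating.

Durable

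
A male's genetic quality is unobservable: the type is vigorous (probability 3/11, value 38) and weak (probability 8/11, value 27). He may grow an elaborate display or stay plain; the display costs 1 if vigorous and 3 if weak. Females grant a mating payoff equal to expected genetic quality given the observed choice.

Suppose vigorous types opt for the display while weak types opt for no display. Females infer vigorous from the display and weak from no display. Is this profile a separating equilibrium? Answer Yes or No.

Under these beliefs, the display earns mating payoff 38 and no display earns mating payoff 27.
vigorous: the display nets 38 − 1 = 37; no display nets 27. vigorous prefers the display.
weak: the display nets 38 − 3 = 35; no display nets 27. weak would deviate to the display.
weak has a profitable deviation, so the profile is not an equilibrium.

No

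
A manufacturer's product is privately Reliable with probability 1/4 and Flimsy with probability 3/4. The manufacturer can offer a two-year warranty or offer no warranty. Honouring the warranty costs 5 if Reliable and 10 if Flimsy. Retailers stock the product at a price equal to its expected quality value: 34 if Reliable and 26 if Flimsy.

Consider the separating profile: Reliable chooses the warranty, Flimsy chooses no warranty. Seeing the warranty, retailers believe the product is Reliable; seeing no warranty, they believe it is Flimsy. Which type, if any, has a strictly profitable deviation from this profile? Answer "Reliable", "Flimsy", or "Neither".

The warranty pays 34; no warranty pays 26.
Reliable: assigned the warranty, nets 34 − 5 = 29; deviating to no warranty nets 26.
Flimsy: assigned no warranty, nets 26; deviating to the warranty nets 34 − 10 = 24.
Both types strictly prefer their assigned action; no profitable deviation.

Neither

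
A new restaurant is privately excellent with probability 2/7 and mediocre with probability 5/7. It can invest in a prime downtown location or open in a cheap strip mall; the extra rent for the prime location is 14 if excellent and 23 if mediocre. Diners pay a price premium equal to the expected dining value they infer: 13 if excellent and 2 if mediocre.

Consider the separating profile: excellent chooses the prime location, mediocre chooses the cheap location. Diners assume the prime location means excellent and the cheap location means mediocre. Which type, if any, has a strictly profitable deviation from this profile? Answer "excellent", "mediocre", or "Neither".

excellent

The prime location pays 13; the cheap location pays 2.
excellent: assigned the prime location, nets 13 − 14 = -1; deviating to the cheap location nets 2.
mediocre: assigned the cheap location, nets 2; deviating to the prime location nets 13 − 23 = -10.
The excellent type gains 3 by deviating.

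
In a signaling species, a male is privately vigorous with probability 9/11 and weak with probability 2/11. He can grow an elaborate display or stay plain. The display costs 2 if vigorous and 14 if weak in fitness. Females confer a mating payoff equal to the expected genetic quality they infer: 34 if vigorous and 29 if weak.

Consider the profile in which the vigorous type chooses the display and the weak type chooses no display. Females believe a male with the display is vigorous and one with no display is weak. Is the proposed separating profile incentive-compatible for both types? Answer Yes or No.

Under these beliefs, the display earns mating payoff 34 and no display earns mating payoff 29.
vigorous: the display nets 34 − 2 = 32; no display nets 29. vigorous prefers the display.
weak: the display nets 34 − 14 = 20; no display nets 29. weak prefers no display.
Neither type deviates, so the separating profile is an equilibrium.

Yes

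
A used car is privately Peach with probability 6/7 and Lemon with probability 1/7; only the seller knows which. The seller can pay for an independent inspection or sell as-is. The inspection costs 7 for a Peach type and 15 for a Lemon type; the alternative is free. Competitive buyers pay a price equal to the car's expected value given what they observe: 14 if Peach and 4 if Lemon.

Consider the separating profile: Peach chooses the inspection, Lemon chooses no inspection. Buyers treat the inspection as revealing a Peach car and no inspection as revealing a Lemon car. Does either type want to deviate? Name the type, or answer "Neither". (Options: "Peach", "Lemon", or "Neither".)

The inspection pays 14; no inspection pays 4.
Peach: assigned the inspection, nets 14 − 7 = 7; deviating to no inspection nets 4.
Lemon: assigned no inspection, nets 4; deviating to the inspection nets 14 − 15 = -1.
Both types strictly prefer their assigned action; no profitable deviation.

Neither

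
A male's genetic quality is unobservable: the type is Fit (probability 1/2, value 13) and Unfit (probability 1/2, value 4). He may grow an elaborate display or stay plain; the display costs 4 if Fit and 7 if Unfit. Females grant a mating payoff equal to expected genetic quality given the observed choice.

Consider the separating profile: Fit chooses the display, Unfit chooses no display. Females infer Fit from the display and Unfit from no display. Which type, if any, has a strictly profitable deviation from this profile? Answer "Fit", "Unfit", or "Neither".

The display pays 13; no display pays 4.
Fit: assigned the display, nets 13 − 4 = 9; deviating to no display nets 4.
Unfit: assigned no display, nets 4; deviating to the display nets 13 − 7 = 6.
The Unfit type gains 2 by deviating.

Unfit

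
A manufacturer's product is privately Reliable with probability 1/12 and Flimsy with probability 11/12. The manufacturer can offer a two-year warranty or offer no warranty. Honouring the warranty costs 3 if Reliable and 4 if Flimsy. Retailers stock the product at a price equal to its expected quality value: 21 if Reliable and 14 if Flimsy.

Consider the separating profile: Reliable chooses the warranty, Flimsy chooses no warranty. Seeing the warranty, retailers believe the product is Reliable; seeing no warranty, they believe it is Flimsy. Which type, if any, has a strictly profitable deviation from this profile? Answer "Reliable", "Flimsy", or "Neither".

The warranty pays 21; no warranty pays 14.
Reliable: assigned the warranty, nets 21 − 3 = 18; deviating to no warranty nets 14.
Flimsy: assigned no warranty, nets 14; deviating to the warranty nets 21 − 4 = 17.
The Flimsy type gains 3 by deviating.

Flimsy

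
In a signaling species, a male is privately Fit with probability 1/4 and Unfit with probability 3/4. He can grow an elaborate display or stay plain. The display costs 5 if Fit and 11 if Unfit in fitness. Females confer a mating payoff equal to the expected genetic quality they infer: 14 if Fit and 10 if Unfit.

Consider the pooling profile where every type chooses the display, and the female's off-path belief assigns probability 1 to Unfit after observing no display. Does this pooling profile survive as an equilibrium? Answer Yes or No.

On path, the female holds the prior and pays 1/4·14 + 3/4·10 = 11. Off path (no display), believing Unfit, it pays 10.
Fit: the display nets 11 − 5 = 6; no display nets 10. Fit would deviate.
Unfit: the display nets 11 − 11 = 0; no display nets 10. Unfit would deviate.
A type deviates, so pooling fails.

No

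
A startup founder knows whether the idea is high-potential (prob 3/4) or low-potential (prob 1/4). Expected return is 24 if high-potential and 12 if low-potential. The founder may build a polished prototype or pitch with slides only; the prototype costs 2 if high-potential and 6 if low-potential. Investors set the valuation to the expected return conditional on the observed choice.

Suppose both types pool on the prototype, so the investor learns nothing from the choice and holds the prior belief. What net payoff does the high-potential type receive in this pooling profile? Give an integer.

Pooled valuation = 3/4·24 + 1/4·12 = 21.
high-potential pays cost 2 for the prototype, so net payoff = 21 − 2 = 19.

19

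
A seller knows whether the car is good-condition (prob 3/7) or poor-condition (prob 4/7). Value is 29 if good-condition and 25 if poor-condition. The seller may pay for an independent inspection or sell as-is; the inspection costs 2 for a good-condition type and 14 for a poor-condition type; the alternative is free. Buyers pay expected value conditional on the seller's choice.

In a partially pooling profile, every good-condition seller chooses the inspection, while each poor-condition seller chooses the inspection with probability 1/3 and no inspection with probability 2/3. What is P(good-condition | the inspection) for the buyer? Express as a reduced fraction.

P(the inspection) = (3/7)·1 + (4/7)·(1/3) = 13/21.
By Bayes' rule, P(good-condition | the inspection) = (3/7) / (13/21) = 9/13.

9/13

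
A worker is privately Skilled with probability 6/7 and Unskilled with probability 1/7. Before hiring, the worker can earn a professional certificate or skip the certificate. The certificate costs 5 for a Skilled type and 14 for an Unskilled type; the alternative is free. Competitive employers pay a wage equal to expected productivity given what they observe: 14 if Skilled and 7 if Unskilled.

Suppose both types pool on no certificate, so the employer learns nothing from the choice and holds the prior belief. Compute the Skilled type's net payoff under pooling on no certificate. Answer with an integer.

Pooled wage = 6/7·14 + 1/7·7 = 13.
Skilled pays no cost for no certificate, so net payoff = 13.

13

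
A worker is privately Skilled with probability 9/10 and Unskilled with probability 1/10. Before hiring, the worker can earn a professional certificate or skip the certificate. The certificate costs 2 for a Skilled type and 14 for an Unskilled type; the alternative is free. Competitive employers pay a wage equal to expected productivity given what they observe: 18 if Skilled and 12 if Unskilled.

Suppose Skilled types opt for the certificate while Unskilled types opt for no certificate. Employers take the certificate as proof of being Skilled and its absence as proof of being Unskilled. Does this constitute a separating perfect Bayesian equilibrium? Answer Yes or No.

Yes

Under these beliefs, the certificate earns wage 18 and no certificate earns wage 12.
Skilled: the certificate nets 18 − 2 = 16; no certificate nets 12. Skilled prefers the certificate.
Unskilled: the certificate nets 18 − 14 = 4; no certificate nets 12. Unskilled prefers no certificate.
Neither type deviates, so the separating profile is an equilibrium.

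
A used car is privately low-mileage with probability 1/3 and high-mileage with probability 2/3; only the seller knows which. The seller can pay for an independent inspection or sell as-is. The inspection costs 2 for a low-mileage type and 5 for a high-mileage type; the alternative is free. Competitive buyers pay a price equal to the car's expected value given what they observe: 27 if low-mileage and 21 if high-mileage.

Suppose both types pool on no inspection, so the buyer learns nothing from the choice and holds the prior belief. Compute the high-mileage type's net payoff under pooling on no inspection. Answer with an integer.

Pooled price = 1/3·27 + 2/3·21 = 23.
high-mileage pays no cost for no inspection, so net payoff = 23.

23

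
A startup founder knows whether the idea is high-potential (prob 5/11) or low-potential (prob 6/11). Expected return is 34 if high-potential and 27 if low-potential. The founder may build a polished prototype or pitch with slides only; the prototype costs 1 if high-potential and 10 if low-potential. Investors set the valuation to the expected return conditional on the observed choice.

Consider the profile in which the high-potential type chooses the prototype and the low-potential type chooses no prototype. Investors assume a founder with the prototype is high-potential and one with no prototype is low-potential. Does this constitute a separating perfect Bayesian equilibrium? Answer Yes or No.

Yes

Under these beliefs, the prototype earns valuation 34 and no prototype earns valuation 27.
high-potential: the prototype nets 34 − 1 = 33; no prototype nets 27. high-potential prefers the prototype.
low-potential: the prototype nets 34 − 10 = 24; no prototype nets 27. low-potential prefers no prototype.
Neither type deviates, so the separating profile is an equilibrium.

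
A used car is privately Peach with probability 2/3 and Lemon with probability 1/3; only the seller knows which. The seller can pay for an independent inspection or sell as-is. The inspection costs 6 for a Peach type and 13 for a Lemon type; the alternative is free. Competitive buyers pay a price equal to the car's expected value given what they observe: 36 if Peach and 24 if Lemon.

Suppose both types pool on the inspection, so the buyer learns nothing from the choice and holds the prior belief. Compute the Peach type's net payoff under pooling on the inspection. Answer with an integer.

26

Pooled price = 2/3·36 + 1/3·24 = 32.
Peach pays cost 6 for the inspection, so net payoff = 32 − 6 = 26.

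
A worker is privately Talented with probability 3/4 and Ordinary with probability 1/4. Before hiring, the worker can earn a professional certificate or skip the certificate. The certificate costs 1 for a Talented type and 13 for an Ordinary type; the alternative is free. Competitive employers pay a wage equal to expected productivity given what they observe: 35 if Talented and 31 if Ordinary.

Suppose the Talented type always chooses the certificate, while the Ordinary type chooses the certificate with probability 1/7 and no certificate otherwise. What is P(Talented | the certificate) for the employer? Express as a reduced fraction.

P(the certificate) = (3/4)·1 + (1/4)·(1/7) = 11/14.
By Bayes' rule, P(Talented | the certificate) = (3/4) / (11/14) = 21/22.

21/22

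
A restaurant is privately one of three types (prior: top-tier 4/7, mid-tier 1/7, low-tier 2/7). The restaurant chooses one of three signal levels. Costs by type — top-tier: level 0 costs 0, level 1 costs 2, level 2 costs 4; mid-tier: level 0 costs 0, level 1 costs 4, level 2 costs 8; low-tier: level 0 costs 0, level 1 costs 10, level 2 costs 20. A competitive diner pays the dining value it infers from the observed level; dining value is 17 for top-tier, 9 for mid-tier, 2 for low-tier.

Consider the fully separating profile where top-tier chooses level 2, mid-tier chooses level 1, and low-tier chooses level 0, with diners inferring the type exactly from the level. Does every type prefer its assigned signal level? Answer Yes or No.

No

Separating price premiums: level 2 → 17, level 1 → 9, level 0 → 2.
top-tier (assigned level 2): level 0: 2 − 0 = 2; level 1: 9 − 2 = 7; level 2: 17 − 4 = 13. top-tier stays.
mid-tier (assigned level 1): level 0: 2 − 0 = 2; level 1: 9 − 4 = 5; level 2: 17 − 8 = 9. mid-tier prefers level 2.
low-tier (assigned level 0): level 0: 2 − 0 = 2; level 1: 9 − 10 = -1; level 2: 17 − 20 = -3. low-tier stays.
At least one type deviates; the separating profile fails.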